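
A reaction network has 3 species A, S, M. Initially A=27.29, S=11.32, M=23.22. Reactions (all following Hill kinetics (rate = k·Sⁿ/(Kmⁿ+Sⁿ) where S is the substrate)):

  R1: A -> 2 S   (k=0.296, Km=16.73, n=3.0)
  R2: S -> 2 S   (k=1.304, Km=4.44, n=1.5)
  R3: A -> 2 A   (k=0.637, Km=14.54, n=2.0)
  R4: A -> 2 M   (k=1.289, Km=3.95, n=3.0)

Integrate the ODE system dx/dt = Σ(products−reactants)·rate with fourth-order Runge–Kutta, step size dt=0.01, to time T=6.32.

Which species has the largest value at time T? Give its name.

Dominant species at T: M

RK4 with dt=0.01: 632 steps to T=6.32. Trajectory (selected grid times):
t=0.00: A=27.29 S=11.32 M=23.22
t=0.70: A=26.57 S=12.40 M=25.02
t=1.40: A=25.85 S=13.49 M=26.82
t=2.11: A=25.11 S=14.60 M=28.64
t=2.81: A=24.39 S=15.70 M=30.44
t=3.51: A=23.66 S=16.81 M=32.23
t=4.21: A=22.93 S=17.92 M=34.03
t=4.92: A=22.19 S=19.05 M=35.85
t=5.62: A=21.46 S=20.16 M=37.65
t=6.32: A=20.73 S=21.27 M=39.44
At T=6.32: A=20.73 S=21.27 M=39.44; the largest is M.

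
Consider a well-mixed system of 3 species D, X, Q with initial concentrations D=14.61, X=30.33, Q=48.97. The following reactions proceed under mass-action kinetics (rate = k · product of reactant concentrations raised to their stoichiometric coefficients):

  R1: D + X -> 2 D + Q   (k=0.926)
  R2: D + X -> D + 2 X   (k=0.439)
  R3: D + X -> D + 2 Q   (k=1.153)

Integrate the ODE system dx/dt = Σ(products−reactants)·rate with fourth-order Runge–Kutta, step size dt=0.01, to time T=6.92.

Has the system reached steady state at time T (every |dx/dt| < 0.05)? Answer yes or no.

Steady state at T: yes

RK4 with dt=0.01: 692 steps to T=6.92. Trajectory (selected grid times):
t=0.00: D=14.61 X=30.33 Q=48.97
t=0.77: D=31.74 X=0.00 Q=108.74
t=1.54: D=31.74 X=0.00 Q=108.74
t=2.31: D=31.74 X=0.00 Q=108.74
t=3.08: D=31.74 X=0.00 Q=108.74
t=3.84: D=31.74 X=0.00 Q=108.74
t=4.61: D=31.74 X=0.00 Q=108.74
t=5.38: D=31.74 X=0.00 Q=108.74
t=6.15: D=31.74 X=0.00 Q=108.74
t=6.92: D=31.74 X=0.00 Q=108.74
Rates at T: R1=0.0000, R2=0.0000, R3=0.0000
dx/dt at T (Σ net stoichiometry × rate): D=+0.0000, X=-0.0000, Q=+0.0000
Largest |dx/dt| is |+0.0000| (Q) < 0.05 → steady.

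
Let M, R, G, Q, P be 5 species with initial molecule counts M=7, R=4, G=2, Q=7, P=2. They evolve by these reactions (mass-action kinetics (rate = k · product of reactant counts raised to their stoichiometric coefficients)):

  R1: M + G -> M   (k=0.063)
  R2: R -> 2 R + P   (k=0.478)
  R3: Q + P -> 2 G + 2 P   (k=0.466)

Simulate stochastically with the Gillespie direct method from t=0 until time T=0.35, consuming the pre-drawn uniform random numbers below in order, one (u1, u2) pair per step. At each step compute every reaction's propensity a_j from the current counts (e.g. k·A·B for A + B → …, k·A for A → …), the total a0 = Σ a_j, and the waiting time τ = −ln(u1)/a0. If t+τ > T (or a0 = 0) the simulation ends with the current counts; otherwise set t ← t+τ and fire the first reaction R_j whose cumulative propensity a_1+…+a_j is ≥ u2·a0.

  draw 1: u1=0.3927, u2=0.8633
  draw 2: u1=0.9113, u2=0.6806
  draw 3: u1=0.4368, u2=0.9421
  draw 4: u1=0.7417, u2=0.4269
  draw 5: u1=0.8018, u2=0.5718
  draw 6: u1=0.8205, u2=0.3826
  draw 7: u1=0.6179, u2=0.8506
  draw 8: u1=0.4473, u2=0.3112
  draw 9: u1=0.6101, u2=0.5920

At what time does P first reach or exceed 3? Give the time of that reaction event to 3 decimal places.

t=0.000: M=7 R=4 G=2 Q=7 P=2
Draw 1: a1=0.882, a2=1.912, a3=6.524, a0=9.318; τ=−ln(0.3927)/9.318=0.100 → t=0.100; u2·a0=0.8633·9.318=8.044; a1+a2=2.794 < 8.044 ≤ a1+…+a3=9.318 → R3 fires; M=7 R=4 G=4 Q=6 P=3
Draw 2: a1=1.764, a2=1.912, a3=8.388, a0=12.064; τ=−ln(0.9113)/12.064=0.008 → t=0.108; u2·a0=0.6806·12.064=8.211; a1+a2=3.676 < 8.211 ≤ a1+…+a3=12.064 → R3 fires; M=7 R=4 G=6 Q=5 P=4
Draw 3: a1=2.646, a2=1.912, a3=9.320, a0=13.878; τ=−ln(0.4368)/13.878=0.060 → t=0.168; u2·a0=0.9421·13.878=13.074; a1+a2=4.558 < 13.074 ≤ a1+…+a3=13.878 → R3 fires; M=7 R=4 G=8 Q=4 P=5
Draw 4: a1=3.528, a2=1.912, a3=9.320, a0=14.760; τ=−ln(0.7417)/14.760=0.020 → t=0.188; u2·a0=0.4269·14.760=6.301; a1+a2=5.440 < 6.301 ≤ a1+…+a3=14.760 → R3 fires; M=7 R=4 G=10 Q=3 P=6
Draw 5: a1=4.410, a2=1.912, a3=8.388, a0=14.710; τ=−ln(0.8018)/14.710=0.015 → t=0.203; u2·a0=0.5718·14.710=8.411; a1+a2=6.322 < 8.411 ≤ a1+…+a3=14.710 → R3 fires; M=7 R=4 G=12 Q=2 P=7
Draw 6: a1=5.292, a2=1.912, a3=6.524, a0=13.728; τ=−ln(0.8205)/13.728=0.014 → t=0.217; u2·a0=0.3826·13.728=5.252 ≤ a1=5.292 → R1 fires; M=7 R=4 G=11 Q=2 P=7
Draw 7: a1=4.851, a2=1.912, a3=6.524, a0=13.287; τ=−ln(0.6179)/13.287=0.036 → t=0.254; u2·a0=0.8506·13.287=11.302; a1+a2=6.763 < 11.302 ≤ a1+…+a3=13.287 → R3 fires; M=7 R=4 G=13 Q=1 P=8
Draw 8: a1=5.733, a2=1.912, a3=3.728, a0=11.373; τ=−ln(0.4473)/11.373=0.071 → t=0.324; u2·a0=0.3112·11.373=3.539 ≤ a1=5.733 → R1 fires; M=7 R=4 G=12 Q=1 P=8
Draw 9: a1=5.292, a2=1.912, a3=3.728, a0=10.932; τ=−ln(0.6101)/10.932=0.045 → t=0.370 > T=0.35: stop.
P first becomes ≥ 3 when it reaches 3 at the event at t=0.100.

Threshold first reached at t = 0.100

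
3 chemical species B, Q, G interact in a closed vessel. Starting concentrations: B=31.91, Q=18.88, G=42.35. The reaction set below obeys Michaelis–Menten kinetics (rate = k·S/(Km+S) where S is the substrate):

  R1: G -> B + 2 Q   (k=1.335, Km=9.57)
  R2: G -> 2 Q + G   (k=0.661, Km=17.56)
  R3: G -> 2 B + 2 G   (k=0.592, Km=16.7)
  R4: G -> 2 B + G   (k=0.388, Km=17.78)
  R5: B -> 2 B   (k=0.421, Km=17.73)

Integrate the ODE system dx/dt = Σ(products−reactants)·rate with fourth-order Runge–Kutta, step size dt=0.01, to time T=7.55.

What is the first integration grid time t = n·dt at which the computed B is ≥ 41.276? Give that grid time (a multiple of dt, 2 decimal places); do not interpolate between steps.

RK4 with dt=0.01: 755 steps to T=7.55. Trajectory (selected grid times):
t=0.00: B=31.91 Q=18.88 G=42.35
t=0.84: B=34.22 Q=21.49 G=41.79
t=1.68: B=36.54 Q=24.09 G=41.24
t=2.52: B=38.85 Q=26.69 G=40.68
t=3.36: B=41.15 Q=29.28 G=40.13
t=3.40: B=41.26 Q=29.40 G=40.10
t=3.41: B=41.29 Q=29.43 G=40.09
t=4.19: B=43.43 Q=31.82 G=39.58
t=5.03: B=45.73 Q=34.40 G=39.03
t=5.87: B=48.03 Q=36.96 G=38.47
t=6.71: B=50.33 Q=39.51 G=37.92
t=7.55: B=52.61 Q=42.06 G=37.37
B(3.40)=41.265 < 41.276 but B(3.41)=41.292 ≥ 41.276, so the first grid time is t=3.41.

Threshold first reached at t = 3.41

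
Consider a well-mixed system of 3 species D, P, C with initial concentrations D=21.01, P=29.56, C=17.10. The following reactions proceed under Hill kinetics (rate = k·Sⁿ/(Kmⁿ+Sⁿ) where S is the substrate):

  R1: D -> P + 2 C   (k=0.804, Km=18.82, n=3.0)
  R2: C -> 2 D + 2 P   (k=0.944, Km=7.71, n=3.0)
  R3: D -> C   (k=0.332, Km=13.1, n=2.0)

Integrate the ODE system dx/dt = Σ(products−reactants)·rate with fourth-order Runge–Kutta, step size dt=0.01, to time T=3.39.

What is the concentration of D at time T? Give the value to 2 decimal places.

RK4 with dt=0.01: 339 steps to T=3.39. Trajectory (selected grid times):
t=0.00: D=21.01 P=29.56 C=17.10
t=0.38: D=21.40 P=30.40 C=17.22
t=0.75: D=21.77 P=31.22 C=17.35
t=1.13: D=22.15 P=32.07 C=17.49
t=1.51: D=22.53 P=32.92 C=17.63
t=1.88: D=22.89 P=33.75 C=17.78
t=2.26: D=23.26 P=34.62 C=17.94
t=2.64: D=23.63 P=35.48 C=18.11
t=3.01: D=23.98 P=36.33 C=18.27
t=3.39: D=24.35 P=37.21 C=18.45
Read off D at T=3.39: 24.35

D at T = 24.35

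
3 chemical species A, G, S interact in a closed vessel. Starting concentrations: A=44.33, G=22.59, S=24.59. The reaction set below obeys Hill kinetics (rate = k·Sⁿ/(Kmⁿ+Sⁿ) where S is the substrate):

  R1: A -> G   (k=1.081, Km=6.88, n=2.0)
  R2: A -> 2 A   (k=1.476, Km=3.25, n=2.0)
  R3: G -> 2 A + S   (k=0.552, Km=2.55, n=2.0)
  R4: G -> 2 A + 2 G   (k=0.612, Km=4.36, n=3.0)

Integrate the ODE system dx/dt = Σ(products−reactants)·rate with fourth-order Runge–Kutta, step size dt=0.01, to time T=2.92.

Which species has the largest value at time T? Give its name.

Dominant species at T: A

RK4 with dt=0.01: 292 steps to T=2.92. Trajectory (selected grid times):
t=0.00: A=44.33 G=22.59 S=24.59
t=0.32: A=45.20 G=22.95 S=24.76
t=0.65: A=46.10 G=23.32 S=24.94
t=0.97: A=46.97 G=23.68 S=25.12
t=1.30: A=47.86 G=24.05 S=25.30
t=1.62: A=48.73 G=24.40 S=25.47
t=1.95: A=49.63 G=24.78 S=25.65
t=2.27: A=50.50 G=25.13 S=25.83
t=2.60: A=51.40 G=25.51 S=26.01
t=2.92: A=52.27 G=25.87 S=26.18
At T=2.92: A=52.27 G=25.87 S=26.18; the largest is A.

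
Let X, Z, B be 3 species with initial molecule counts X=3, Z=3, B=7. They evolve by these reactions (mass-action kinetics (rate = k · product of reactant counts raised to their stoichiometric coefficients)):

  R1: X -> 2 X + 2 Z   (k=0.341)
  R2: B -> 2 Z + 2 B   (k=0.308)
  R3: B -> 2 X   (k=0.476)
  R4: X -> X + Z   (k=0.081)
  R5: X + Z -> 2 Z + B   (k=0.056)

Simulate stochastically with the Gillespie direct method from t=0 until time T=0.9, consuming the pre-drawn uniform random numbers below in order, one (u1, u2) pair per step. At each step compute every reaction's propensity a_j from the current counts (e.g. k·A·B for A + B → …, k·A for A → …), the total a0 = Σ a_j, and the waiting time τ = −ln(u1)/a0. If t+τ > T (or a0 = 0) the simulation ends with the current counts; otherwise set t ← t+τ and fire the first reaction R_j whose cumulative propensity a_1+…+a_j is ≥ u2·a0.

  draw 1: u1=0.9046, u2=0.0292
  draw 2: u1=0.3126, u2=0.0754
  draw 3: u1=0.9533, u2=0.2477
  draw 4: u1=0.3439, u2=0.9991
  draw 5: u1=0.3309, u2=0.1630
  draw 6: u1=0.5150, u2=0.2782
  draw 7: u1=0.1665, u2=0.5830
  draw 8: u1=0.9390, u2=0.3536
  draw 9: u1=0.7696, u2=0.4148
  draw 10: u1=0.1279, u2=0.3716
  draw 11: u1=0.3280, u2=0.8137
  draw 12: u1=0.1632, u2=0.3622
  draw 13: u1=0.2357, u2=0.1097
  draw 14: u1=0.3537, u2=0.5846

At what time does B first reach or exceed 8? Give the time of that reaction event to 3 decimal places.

Threshold first reached at t = 0.159

t=0.000: X=3 Z=3 B=7
Draw 1: a1=1.023, a2=2.156, a3=3.332, a4=0.243, a5=0.504, a0=7.258; τ=−ln(0.9046)/7.258=0.014 → t=0.014; u2·a0=0.0292·7.258=0.212 ≤ a1=1.023 → R1 fires; X=4 Z=5 B=7
Draw 2: a1=1.364, a2=2.156, a3=3.332, a4=0.324, a5=1.120, a0=8.296; τ=−ln(0.3126)/8.296=0.140 → t=0.154; u2·a0=0.0754·8.296=0.626 ≤ a1=1.364 → R1 fires; X=5 Z=7 B=7
Draw 3: a1=1.705, a2=2.156, a3=3.332, a4=0.405, a5=1.960, a0=9.558; τ=−ln(0.9533)/9.558=0.005 → t=0.159; u2·a0=0.2477·9.558=2.368; a1=1.705 < 2.368 ≤ a1+a2=3.861 → R2 fires; X=5 Z=9 B=8
Draw 4: a1=1.705, a2=2.464, a3=3.808, a4=0.405, a5=2.520, a0=10.902; τ=−ln(0.3439)/10.902=0.098 → t=0.257; u2·a0=0.9991·10.902=10.892; a1+…+a4=8.382 < 10.892 ≤ a1+…+a5=10.902 → R5 fires; X=4 Z=10 B=9
Draw 5: a1=1.364, a2=2.772, a3=4.284, a4=0.324, a5=2.240, a0=10.984; τ=−ln(0.3309)/10.984=0.101 → t=0.358; u2·a0=0.1630·10.984=1.790; a1=1.364 < 1.790 ≤ a1+a2=4.136 → R2 fires; X=4 Z=12 B=10
Draw 6: a1=1.364, a2=3.080, a3=4.760, a4=0.324, a5=2.688, a0=12.216; τ=−ln(0.5150)/12.216=0.054 → t=0.412; u2·a0=0.2782·12.216=3.398; a1=1.364 < 3.398 ≤ a1+a2=4.444 → R2 fires; X=4 Z=14 B=11
Draw 7: a1=1.364, a2=3.388, a3=5.236, a4=0.324, a5=3.136, a0=13.448; τ=−ln(0.1665)/13.448=0.133 → t=0.545; u2·a0=0.5830·13.448=7.840; a1+a2=4.752 < 7.840 ≤ a1+…+a3=9.988 → R3 fires; X=6 Z=14 B=10
Draw 8: a1=2.046, a2=3.080, a3=4.760, a4=0.486, a5=4.704, a0=15.076; τ=−ln(0.9390)/15.076=0.004 → t=0.549; u2·a0=0.3536·15.076=5.331; a1+a2=5.126 < 5.331 ≤ a1+…+a3=9.886 → R3 fires; X=8 Z=14 B=9
Draw 9: a1=2.728, a2=2.772, a3=4.284, a4=0.648, a5=6.272, a0=16.704; τ=−ln(0.7696)/16.704=0.016 → t=0.565; u2·a0=0.4148·16.704=6.929; a1+a2=5.500 < 6.929 ≤ a1+…+a3=9.784 → R3 fires; X=10 Z=14 B=8
Draw 10: a1=3.410, a2=2.464, a3=3.808, a4=0.810, a5=7.840, a0=18.332; τ=−ln(0.1279)/18.332=0.112 → t=0.677; u2·a0=0.3716·18.332=6.812; a1+a2=5.874 < 6.812 ≤ a1+…+a3=9.682 → R3 fires; X=12 Z=14 B=7
Draw 11: a1=4.092, a2=2.156, a3=3.332, a4=0.972, a5=9.408, a0=19.960; τ=−ln(0.3280)/19.960=0.056 → t=0.733; u2·a0=0.8137·19.960=16.241; a1+…+a4=10.552 < 16.241 ≤ a1+…+a5=19.960 → R5 fires; X=11 Z=15 B=8
Draw 12: a1=3.751, a2=2.464, a3=3.808, a4=0.891, a5=9.240, a0=20.154; τ=−ln(0.1632)/20.154=0.090 → t=0.823; u2·a0=0.3622·20.154=7.300; a1+a2=6.215 < 7.300 ≤ a1+…+a3=10.023 → R3 fires; X=13 Z=15 B=7
Draw 13: a1=4.433, a2=2.156, a3=3.332, a4=1.053, a5=10.920, a0=21.894; τ=−ln(0.2357)/21.894=0.066 → t=0.889; u2·a0=0.1097·21.894=2.402 ≤ a1=4.433 → R1 fires; X=14 Z=17 B=7
Draw 14: a1=4.774, a2=2.156, a3=3.332, a4=1.134, a5=13.328, a0=24.724; τ=−ln(0.3537)/24.724=0.042 → t=0.931 > T=0.9: stop.
B first becomes ≥ 8 when it reaches 8 at the event at t=0.159.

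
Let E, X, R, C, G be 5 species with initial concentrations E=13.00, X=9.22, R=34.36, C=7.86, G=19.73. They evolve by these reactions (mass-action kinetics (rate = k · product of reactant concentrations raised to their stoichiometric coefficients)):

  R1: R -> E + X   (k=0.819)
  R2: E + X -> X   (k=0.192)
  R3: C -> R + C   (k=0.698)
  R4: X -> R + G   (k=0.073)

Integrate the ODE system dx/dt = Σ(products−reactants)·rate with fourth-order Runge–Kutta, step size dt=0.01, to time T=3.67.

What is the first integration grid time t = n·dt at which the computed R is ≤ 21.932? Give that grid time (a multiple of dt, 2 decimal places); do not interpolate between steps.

RK4 with dt=0.01: 367 steps to T=3.67. Trajectory (selected grid times):
t=0.00: E=13.00 X=9.22 R=34.36 C=7.86 G=19.73
t=0.41: E=9.82 X=18.99 R=26.84 C=7.86 G=20.16
t=0.79: E=5.35 X=25.92 R=22.00 C=7.86 G=20.79
t=0.80: E=5.27 X=26.08 R=21.89 C=7.86 G=20.80
t=0.82: E=5.10 X=26.40 R=21.68 C=7.86 G=20.84
t=1.22: E=2.96 X=32.04 R=18.23 C=7.86 G=21.70
t=1.63: E=2.05 X=36.70 R=15.82 C=7.86 G=22.73
t=2.04: E=1.60 X=40.57 R=14.21 C=7.86 G=23.89
t=2.45: E=1.34 X=43.88 R=13.14 C=7.86 G=25.15
t=2.85: E=1.17 X=46.74 R=12.47 C=7.86 G=26.48
t=3.26: E=1.06 X=49.42 R=12.05 C=7.86 G=27.92
t=3.67: E=0.99 X=51.90 R=11.81 C=7.86 G=29.43
R(0.79)=21.997 > 21.932 but R(0.80)=21.892 ≤ 21.932, so the first grid time is t=0.80.

Threshold first reached at t = 0.80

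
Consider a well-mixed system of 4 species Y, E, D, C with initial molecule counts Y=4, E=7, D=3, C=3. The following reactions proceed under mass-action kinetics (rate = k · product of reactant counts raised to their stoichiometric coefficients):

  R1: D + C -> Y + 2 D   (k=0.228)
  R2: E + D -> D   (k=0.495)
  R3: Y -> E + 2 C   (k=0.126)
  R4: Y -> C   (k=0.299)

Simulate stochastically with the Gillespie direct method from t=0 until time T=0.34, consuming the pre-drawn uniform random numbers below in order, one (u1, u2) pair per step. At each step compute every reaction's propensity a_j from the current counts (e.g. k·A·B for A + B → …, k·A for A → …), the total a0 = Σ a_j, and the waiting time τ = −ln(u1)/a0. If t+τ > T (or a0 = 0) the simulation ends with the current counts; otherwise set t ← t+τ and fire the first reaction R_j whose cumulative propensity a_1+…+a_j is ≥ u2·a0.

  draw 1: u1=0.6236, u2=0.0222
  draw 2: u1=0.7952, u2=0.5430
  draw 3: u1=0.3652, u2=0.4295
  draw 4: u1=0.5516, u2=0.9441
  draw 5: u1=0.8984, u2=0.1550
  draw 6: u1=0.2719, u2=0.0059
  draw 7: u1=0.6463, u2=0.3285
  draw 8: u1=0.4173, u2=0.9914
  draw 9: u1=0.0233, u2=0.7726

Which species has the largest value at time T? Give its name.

Dominant species at T: D

t=0.000: Y=4 E=7 D=3 C=3
Draw 1: a1=2.052, a2=10.395, a3=0.504, a4=1.196, a0=14.147; τ=−ln(0.6236)/14.147=0.033 → t=0.033; u2·a0=0.0222·14.147=0.314 ≤ a1=2.052 → R1 fires; Y=5 E=7 D=4 C=2
Draw 2: a1=1.824, a2=13.860, a3=0.630, a4=1.495, a0=17.809; τ=−ln(0.7952)/17.809=0.013 → t=0.046; u2·a0=0.5430·17.809=9.670; a1=1.824 < 9.670 ≤ a1+a2=15.684 → R2 fires; Y=5 E=6 D=4 C=2
Draw 3: a1=1.824, a2=11.880, a3=0.630, a4=1.495, a0=15.829; τ=−ln(0.3652)/15.829=0.064 → t=0.110; u2·a0=0.4295·15.829=6.799; a1=1.824 < 6.799 ≤ a1+a2=13.704 → R2 fires; Y=5 E=5 D=4 C=2
Draw 4: a1=1.824, a2=9.900, a3=0.630, a4=1.495, a0=13.849; τ=−ln(0.5516)/13.849=0.043 → t=0.153; u2·a0=0.9441·13.849=13.075; a1+…+a3=12.354 < 13.075 ≤ a1+…+a4=13.849 → R4 fires; Y=4 E=5 D=4 C=3
Draw 5: a1=2.736, a2=9.900, a3=0.504, a4=1.196, a0=14.336; τ=−ln(0.8984)/14.336=0.007 → t=0.160; u2·a0=0.1550·14.336=2.222 ≤ a1=2.736 → R1 fires; Y=5 E=5 D=5 C=2
Draw 6: a1=2.280, a2=12.375, a3=0.630, a4=1.495, a0=16.780; τ=−ln(0.2719)/16.780=0.078 → t=0.238; u2·a0=0.0059·16.780=0.099 ≤ a1=2.280 → R1 fires; Y=6 E=5 D=6 C=1
Draw 7: a1=1.368, a2=14.850, a3=0.756, a4=1.794, a0=18.768; τ=−ln(0.6463)/18.768=0.023 → t=0.261; u2·a0=0.3285·18.768=6.165; a1=1.368 < 6.165 ≤ a1+a2=16.218 → R2 fires; Y=6 E=4 D=6 C=1
Draw 8: a1=1.368, a2=11.880, a3=0.756, a4=1.794, a0=15.798; τ=−ln(0.4173)/15.798=0.055 → t=0.317; u2·a0=0.9914·15.798=15.662; a1+…+a3=14.004 < 15.662 ≤ a1+…+a4=15.798 → R4 fires; Y=5 E=4 D=6 C=2
Draw 9: a1=2.736, a2=11.880, a3=0.630, a4=1.495, a0=16.741; τ=−ln(0.0233)/16.741=0.225 → t=0.541 > T=0.34: stop.
At T=0.34: Y=5 E=4 D=6 C=2; the largest is D.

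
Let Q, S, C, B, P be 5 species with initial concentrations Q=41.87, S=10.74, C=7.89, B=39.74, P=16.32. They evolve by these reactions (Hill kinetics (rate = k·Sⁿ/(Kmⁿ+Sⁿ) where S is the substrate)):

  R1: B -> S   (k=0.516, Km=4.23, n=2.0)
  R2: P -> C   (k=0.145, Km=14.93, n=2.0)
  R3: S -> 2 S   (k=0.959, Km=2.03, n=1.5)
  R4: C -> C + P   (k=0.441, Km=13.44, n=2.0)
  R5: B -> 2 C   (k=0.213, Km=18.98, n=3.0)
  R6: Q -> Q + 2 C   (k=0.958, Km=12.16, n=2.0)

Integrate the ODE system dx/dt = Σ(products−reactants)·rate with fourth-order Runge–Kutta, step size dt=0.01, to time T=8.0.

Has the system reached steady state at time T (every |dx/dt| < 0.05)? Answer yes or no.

RK4 with dt=0.01: 800 steps to T=8.0. Trajectory (selected grid times):
t=0.00: Q=41.87 S=10.74 C=7.89 B=39.74 P=16.32
t=0.89: Q=41.87 S=11.99 C=9.87 B=39.12 P=16.37
t=1.78: Q=41.87 S=13.24 C=11.86 B=38.49 P=16.45
t=2.67: Q=41.87 S=14.50 C=13.84 B=37.87 P=16.57
t=3.56: Q=41.87 S=15.77 C=15.82 B=37.25 P=16.71
t=4.44: Q=41.87 S=17.03 C=17.77 B=36.63 P=16.88
t=5.33: Q=41.87 S=18.30 C=19.75 B=36.02 P=17.07
t=6.22: Q=41.87 S=19.58 C=21.73 B=35.40 P=17.27
t=7.11: Q=41.87 S=20.86 C=23.70 B=34.78 P=17.48
t=8.00: Q=41.87 S=22.14 C=25.67 B=34.17 P=17.71
Rates at T: R1=0.5082, R2=0.0848, R3=0.9331, R4=0.3461, R5=0.1818, R6=0.8835
dx/dt at T (Σ net stoichiometry × rate): Q=+0.0000, S=+1.4413, C=+2.2154, B=-0.6900, P=+0.2614
Largest |dx/dt| is |+2.2154| (C) ≥ 0.05 → not steady.

Steady state at T: no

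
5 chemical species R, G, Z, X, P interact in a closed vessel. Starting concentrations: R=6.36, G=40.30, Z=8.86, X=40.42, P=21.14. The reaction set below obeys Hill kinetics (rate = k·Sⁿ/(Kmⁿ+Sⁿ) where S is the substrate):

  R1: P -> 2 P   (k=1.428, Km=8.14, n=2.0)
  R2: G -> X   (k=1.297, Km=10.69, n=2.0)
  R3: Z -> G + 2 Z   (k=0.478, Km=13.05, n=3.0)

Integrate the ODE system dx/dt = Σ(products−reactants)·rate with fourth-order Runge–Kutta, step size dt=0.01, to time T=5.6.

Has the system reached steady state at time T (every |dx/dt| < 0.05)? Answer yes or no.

RK4 with dt=0.01: 560 steps to T=5.6. Trajectory (selected grid times):
t=0.00: R=6.36 G=40.30 Z=8.86 X=40.42 P=21.14
t=0.62: R=6.36 G=39.62 Z=8.93 X=41.17 P=21.91
t=1.24: R=6.36 G=38.94 Z=9.00 X=41.92 P=22.70
t=1.87: R=6.36 G=38.26 Z=9.08 X=42.68 P=23.50
t=2.49: R=6.36 G=37.59 Z=9.15 X=43.42 P=24.29
t=3.11: R=6.36 G=36.93 Z=9.23 X=44.17 P=25.09
t=3.73: R=6.36 G=36.26 Z=9.31 X=44.91 P=25.89
t=4.36: R=6.36 G=35.59 Z=9.39 X=45.66 P=26.71
t=4.98: R=6.36 G=34.94 Z=9.47 X=46.39 P=27.52
t=5.60: R=6.36 G=34.29 Z=9.55 X=47.13 P=28.34
Rates at T: R1=1.3192, R2=1.1821, R3=0.1347
dx/dt at T (Σ net stoichiometry × rate): R=+0.0000, G=-1.0474, Z=+0.1347, X=+1.1821, P=+1.3192
Largest |dx/dt| is |+1.3192| (P) ≥ 0.05 → not steady.

Steady state at T: no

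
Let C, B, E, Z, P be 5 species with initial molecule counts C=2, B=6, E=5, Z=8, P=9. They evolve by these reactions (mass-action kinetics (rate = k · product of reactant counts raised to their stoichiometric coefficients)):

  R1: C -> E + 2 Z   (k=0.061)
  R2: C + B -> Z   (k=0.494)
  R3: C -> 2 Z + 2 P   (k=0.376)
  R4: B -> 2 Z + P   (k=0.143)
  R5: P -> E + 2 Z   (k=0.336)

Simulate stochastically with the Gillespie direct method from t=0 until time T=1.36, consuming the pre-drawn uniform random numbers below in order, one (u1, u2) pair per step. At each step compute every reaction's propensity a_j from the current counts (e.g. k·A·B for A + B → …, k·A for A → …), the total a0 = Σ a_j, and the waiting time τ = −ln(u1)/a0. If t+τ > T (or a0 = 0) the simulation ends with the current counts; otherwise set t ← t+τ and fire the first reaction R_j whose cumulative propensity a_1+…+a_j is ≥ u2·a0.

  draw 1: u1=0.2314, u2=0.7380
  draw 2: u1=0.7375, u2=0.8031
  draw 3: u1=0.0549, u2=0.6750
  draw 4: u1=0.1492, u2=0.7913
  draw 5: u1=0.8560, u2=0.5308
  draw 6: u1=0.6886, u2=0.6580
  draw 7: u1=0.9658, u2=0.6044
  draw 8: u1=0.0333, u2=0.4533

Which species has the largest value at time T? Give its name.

t=0.000: C=2 B=6 E=5 Z=8 P=9
Draw 1: a1=0.122, a2=5.928, a3=0.752, a4=0.858, a5=3.024, a0=10.684; τ=−ln(0.2314)/10.684=0.137 → t=0.137; u2·a0=0.7380·10.684=7.885; a1+…+a4=7.660 < 7.885 ≤ a1+…+a5=10.684 → R5 fires; C=2 B=6 E=6 Z=10 P=8
Draw 2: a1=0.122, a2=5.928, a3=0.752, a4=0.858, a5=2.688, a0=10.348; τ=−ln(0.7375)/10.348=0.029 → t=0.166; u2·a0=0.8031·10.348=8.310; a1+…+a4=7.660 < 8.310 ≤ a1+…+a5=10.348 → R5 fires; C=2 B=6 E=7 Z=12 P=7
Draw 3: a1=0.122, a2=5.928, a3=0.752, a4=0.858, a5=2.352, a0=10.012; τ=−ln(0.0549)/10.012=0.290 → t=0.456; u2·a0=0.6750·10.012=6.758; a1+a2=6.050 < 6.758 ≤ a1+…+a3=6.802 → R3 fires; C=1 B=6 E=7 Z=14 P=9
Draw 4: a1=0.061, a2=2.964, a3=0.376, a4=0.858, a5=3.024, a0=7.283; τ=−ln(0.1492)/7.283=0.261 → t=0.718; u2·a0=0.7913·7.283=5.763; a1+…+a4=4.259 < 5.763 ≤ a1+…+a5=7.283 → R5 fires; C=1 B=6 E=8 Z=16 P=8
Draw 5: a1=0.061, a2=2.964, a3=0.376, a4=0.858, a5=2.688, a0=6.947; τ=−ln(0.8560)/6.947=0.022 → t=0.740; u2·a0=0.5308·6.947=3.687; a1+…+a3=3.401 < 3.687 ≤ a1+…+a4=4.259 → R4 fires; C=1 B=5 E=8 Z=18 P=9
Draw 6: a1=0.061, a2=2.470, a3=0.376, a4=0.715, a5=3.024, a0=6.646; τ=−ln(0.6886)/6.646=0.056 → t=0.796; u2·a0=0.6580·6.646=4.373; a1+…+a4=3.622 < 4.373 ≤ a1+…+a5=6.646 → R5 fires; C=1 B=5 E=9 Z=20 P=8
Draw 7: a1=0.061, a2=2.470, a3=0.376, a4=0.715, a5=2.688, a0=6.310; τ=−ln(0.9658)/6.310=0.006 → t=0.802; u2·a0=0.6044·6.310=3.814; a1+…+a4=3.622 < 3.814 ≤ a1+…+a5=6.310 → R5 fires; C=1 B=5 E=10 Z=22 P=7
Draw 8: a1=0.061, a2=2.470, a3=0.376, a4=0.715, a5=2.352, a0=5.974; τ=−ln(0.0333)/5.974=0.570 → t=1.371 > T=1.36: stop.
At T=1.36: C=1 B=5 E=10 Z=22 P=7; the largest is Z.

Dominant species at T: Z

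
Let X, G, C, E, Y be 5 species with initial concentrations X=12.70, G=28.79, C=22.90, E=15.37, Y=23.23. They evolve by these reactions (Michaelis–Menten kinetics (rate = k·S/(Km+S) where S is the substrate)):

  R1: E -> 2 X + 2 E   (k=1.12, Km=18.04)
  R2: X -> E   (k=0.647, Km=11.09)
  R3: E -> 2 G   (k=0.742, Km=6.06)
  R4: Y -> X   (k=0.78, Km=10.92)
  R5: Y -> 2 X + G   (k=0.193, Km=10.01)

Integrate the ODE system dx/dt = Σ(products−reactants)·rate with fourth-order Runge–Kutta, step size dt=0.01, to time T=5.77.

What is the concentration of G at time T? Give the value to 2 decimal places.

G at T = 35.80

RK4 with dt=0.01: 577 steps to T=5.77. Trajectory (selected grid times):
t=0.00: X=12.70 G=28.79 C=22.90 E=15.37 Y=23.23
t=0.64: X=13.65 G=29.56 C=22.90 E=15.58 Y=22.81
t=1.28: X=14.59 G=30.33 C=22.90 E=15.81 Y=22.38
t=1.92: X=15.53 G=31.10 C=22.90 E=16.04 Y=21.96
t=2.56: X=16.46 G=31.88 C=22.90 E=16.28 Y=21.55
t=3.21: X=17.41 G=32.67 C=22.90 E=16.52 Y=21.13
t=3.85: X=18.34 G=33.45 C=22.90 E=16.78 Y=20.71
t=4.49: X=19.26 G=34.23 C=22.90 E=17.03 Y=20.31
t=5.13: X=20.18 G=35.01 C=22.90 E=17.30 Y=19.90
t=5.77: X=21.10 G=35.80 C=22.90 E=17.57 Y=19.50
Read off G at T=5.77: 35.80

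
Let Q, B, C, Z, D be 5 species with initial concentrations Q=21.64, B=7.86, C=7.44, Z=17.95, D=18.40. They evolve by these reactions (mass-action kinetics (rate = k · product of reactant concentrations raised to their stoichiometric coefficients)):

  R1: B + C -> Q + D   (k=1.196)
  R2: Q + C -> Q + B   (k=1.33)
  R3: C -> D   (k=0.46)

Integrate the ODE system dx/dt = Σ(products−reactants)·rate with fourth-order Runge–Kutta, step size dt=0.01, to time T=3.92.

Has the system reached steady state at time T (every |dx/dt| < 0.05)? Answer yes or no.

RK4 with dt=0.01: 392 steps to T=3.92. Trajectory (selected grid times):
t=0.00: Q=21.64 B=7.86 C=7.44 Z=17.95 D=18.40
t=0.44: Q=23.66 B=11.17 C=0.00 Z=17.95 D=20.51
t=0.87: Q=23.66 B=11.17 C=0.00 Z=17.95 D=20.51
t=1.31: Q=23.66 B=11.17 C=0.00 Z=17.95 D=20.51
t=1.74: Q=23.66 B=11.17 C=0.00 Z=17.95 D=20.51
t=2.18: Q=23.66 B=11.17 C=0.00 Z=17.95 D=20.51
t=2.61: Q=23.66 B=11.17 C=0.00 Z=17.95 D=20.51
t=3.05: Q=23.66 B=11.17 C=0.00 Z=17.95 D=20.51
t=3.48: Q=23.66 B=11.17 C=0.00 Z=17.95 D=20.51
t=3.92: Q=23.66 B=11.17 C=0.00 Z=17.95 D=20.51
Rates at T: R1=0.0000, R2=0.0000, R3=0.0000
dx/dt at T (Σ net stoichiometry × rate): Q=+0.0000, B=+0.0000, C=-0.0000, Z=+0.0000, D=+0.0000
Largest |dx/dt| is |-0.0000| (C) < 0.05 → steady.

Steady state at T: yes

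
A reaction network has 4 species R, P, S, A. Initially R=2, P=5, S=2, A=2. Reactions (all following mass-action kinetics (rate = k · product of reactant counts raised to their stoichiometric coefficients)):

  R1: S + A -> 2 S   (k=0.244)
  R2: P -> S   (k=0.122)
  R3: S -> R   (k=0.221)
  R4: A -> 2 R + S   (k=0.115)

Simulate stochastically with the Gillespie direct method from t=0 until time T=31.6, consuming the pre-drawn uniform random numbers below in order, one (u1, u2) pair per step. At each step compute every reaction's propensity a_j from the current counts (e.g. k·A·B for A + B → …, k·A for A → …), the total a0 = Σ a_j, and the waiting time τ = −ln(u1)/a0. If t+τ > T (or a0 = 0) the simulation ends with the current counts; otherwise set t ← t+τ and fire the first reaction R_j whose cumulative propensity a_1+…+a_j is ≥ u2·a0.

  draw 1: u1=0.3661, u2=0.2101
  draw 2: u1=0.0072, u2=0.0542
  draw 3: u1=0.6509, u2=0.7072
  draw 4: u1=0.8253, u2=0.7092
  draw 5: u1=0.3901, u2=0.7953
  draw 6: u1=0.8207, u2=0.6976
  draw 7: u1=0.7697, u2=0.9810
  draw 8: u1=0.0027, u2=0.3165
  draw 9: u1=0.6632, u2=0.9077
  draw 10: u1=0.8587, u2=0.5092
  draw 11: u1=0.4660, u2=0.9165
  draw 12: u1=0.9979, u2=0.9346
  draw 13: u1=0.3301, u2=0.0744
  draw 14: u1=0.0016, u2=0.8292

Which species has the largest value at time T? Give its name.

Dominant species at T: R

t=0.000: R=2 P=5 S=2 A=2
Draw 1: a1=0.976, a2=0.610, a3=0.442, a4=0.230, a0=2.258; τ=−ln(0.3661)/2.258=0.445 → t=0.445; u2·a0=0.2101·2.258=0.474 ≤ a1=0.976 → R1 fires; R=2 P=5 S=3 A=1
Draw 2: a1=0.732, a2=0.610, a3=0.663, a4=0.115, a0=2.120; τ=−ln(0.0072)/2.120=2.327 → t=2.772; u2·a0=0.0542·2.120=0.115 ≤ a1=0.732 → R1 fires; R=2 P=5 S=4 A=0
Draw 3: a1=0.000, a2=0.610, a3=0.884, a4=0.000, a0=1.494; τ=−ln(0.6509)/1.494=0.287 → t=3.060; u2·a0=0.7072·1.494=1.057; a1+a2=0.610 < 1.057 ≤ a1+…+a3=1.494 → R3 fires; R=3 P=5 S=3 A=0
Draw 4: a1=0.000, a2=0.610, a3=0.663, a4=0.000, a0=1.273; τ=−ln(0.8253)/1.273=0.151 → t=3.210; u2·a0=0.7092·1.273=0.903; a1+a2=0.610 < 0.903 ≤ a1+…+a3=1.273 → R3 fires; R=4 P=5 S=2 A=0
Draw 5: a1=0.000, a2=0.610, a3=0.442, a4=0.000, a0=1.052; τ=−ln(0.3901)/1.052=0.895 → t=4.105; u2·a0=0.7953·1.052=0.837; a1+a2=0.610 < 0.837 ≤ a1+…+a3=1.052 → R3 fires; R=5 P=5 S=1 A=0
Draw 6: a1=0.000, a2=0.610, a3=0.221, a4=0.000, a0=0.831; τ=−ln(0.8207)/0.831=0.238 → t=4.343; u2·a0=0.6976·0.831=0.580; a1=0.000 < 0.580 ≤ a1+a2=0.610 → R2 fires; R=5 P=4 S=2 A=0
Draw 7: a1=0.000, a2=0.488, a3=0.442, a4=0.000, a0=0.930; τ=−ln(0.7697)/0.930=0.281 → t=4.625; u2·a0=0.9810·0.930=0.912; a1+a2=0.488 < 0.912 ≤ a1+…+a3=0.930 → R3 fires; R=6 P=4 S=1 A=0
Draw 8: a1=0.000, a2=0.488, a3=0.221, a4=0.000, a0=0.709; τ=−ln(0.0027)/0.709=8.342 → t=12.967; u2·a0=0.3165·0.709=0.224; a1=0.000 < 0.224 ≤ a1+a2=0.488 → R2 fires; R=6 P=3 S=2 A=0
Draw 9: a1=0.000, a2=0.366, a3=0.442, a4=0.000, a0=0.808; τ=−ln(0.6632)/0.808=0.508 → t=13.475; u2·a0=0.9077·0.808=0.733; a1+a2=0.366 < 0.733 ≤ a1+…+a3=0.808 → R3 fires; R=7 P=3 S=1 A=0
Draw 10: a1=0.000, a2=0.366, a3=0.221, a4=0.000, a0=0.587; τ=−ln(0.8587)/0.587=0.260 → t=13.734; u2·a0=0.5092·0.587=0.299; a1=0.000 < 0.299 ≤ a1+a2=0.366 → R2 fires; R=7 P=2 S=2 A=0
Draw 11: a1=0.000, a2=0.244, a3=0.442, a4=0.000, a0=0.686; τ=−ln(0.4660)/0.686=1.113 → t=14.847; u2·a0=0.9165·0.686=0.629; a1+a2=0.244 < 0.629 ≤ a1+…+a3=0.686 → R3 fires; R=8 P=2 S=1 A=0
Draw 12: a1=0.000, a2=0.244, a3=0.221, a4=0.000, a0=0.465; τ=−ln(0.9979)/0.465=0.005 → t=14.852; u2·a0=0.9346·0.465=0.435; a1+a2=0.244 < 0.435 ≤ a1+…+a3=0.465 → R3 fires; R=9 P=2 S=0 A=0
Draw 13: a1=0.000, a2=0.244, a3=0.000, a4=0.000, a0=0.244; τ=−ln(0.3301)/0.244=4.542 → t=19.394; u2·a0=0.0744·0.244=0.018; a1=0.000 < 0.018 ≤ a1+a2=0.244 → R2 fires; R=9 P=1 S=1 A=0
Draw 14: a1=0.000, a2=0.122, a3=0.221, a4=0.000, a0=0.343; τ=−ln(0.0016)/0.343=18.769 → t=38.163 > T=31.6: stop.
At T=31.6: R=9 P=1 S=1 A=0; the largest is R.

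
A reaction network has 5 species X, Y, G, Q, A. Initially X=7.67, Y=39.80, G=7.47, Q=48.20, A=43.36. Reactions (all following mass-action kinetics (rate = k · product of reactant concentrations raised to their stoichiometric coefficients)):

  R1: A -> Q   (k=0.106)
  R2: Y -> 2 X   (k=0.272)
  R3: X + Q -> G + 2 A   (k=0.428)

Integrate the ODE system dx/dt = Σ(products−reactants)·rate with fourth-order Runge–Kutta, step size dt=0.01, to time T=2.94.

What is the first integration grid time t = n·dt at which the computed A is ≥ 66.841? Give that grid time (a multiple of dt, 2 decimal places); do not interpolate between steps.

RK4 with dt=0.01: 294 steps to T=2.94. Trajectory (selected grid times):
t=0.00: X=7.67 Y=39.80 G=7.47 Q=48.20 A=43.36
t=0.30: X=1.27 Y=36.68 G=20.11 Q=37.45 A=66.74
t=0.31: X=1.27 Y=36.58 G=20.31 Q=37.32 A=67.08
t=0.33: X=1.26 Y=36.38 G=20.71 Q=37.06 A=67.74
t=0.65: X=1.26 Y=33.35 G=26.78 Q=33.47 A=77.40
t=0.98: X=1.27 Y=30.49 G=32.50 Q=30.60 A=85.98
t=1.31: X=1.25 Y=27.87 G=37.75 Q=28.49 A=93.35
t=1.63: X=1.21 Y=25.55 G=42.43 Q=27.08 A=99.44
t=1.96: X=1.15 Y=23.35 G=46.88 Q=26.21 A=104.76
t=2.29: X=1.07 Y=21.35 G=50.97 Q=25.86 A=109.20
t=2.61: X=0.98 Y=19.57 G=54.62 Q=25.98 A=112.73
t=2.94: X=0.88 Y=17.89 G=58.08 Q=26.52 A=115.65
A(0.30)=66.744 < 66.841 but A(0.31)=67.079 ≥ 66.841, so the first grid time is t=0.31.

Threshold first reached at t = 0.31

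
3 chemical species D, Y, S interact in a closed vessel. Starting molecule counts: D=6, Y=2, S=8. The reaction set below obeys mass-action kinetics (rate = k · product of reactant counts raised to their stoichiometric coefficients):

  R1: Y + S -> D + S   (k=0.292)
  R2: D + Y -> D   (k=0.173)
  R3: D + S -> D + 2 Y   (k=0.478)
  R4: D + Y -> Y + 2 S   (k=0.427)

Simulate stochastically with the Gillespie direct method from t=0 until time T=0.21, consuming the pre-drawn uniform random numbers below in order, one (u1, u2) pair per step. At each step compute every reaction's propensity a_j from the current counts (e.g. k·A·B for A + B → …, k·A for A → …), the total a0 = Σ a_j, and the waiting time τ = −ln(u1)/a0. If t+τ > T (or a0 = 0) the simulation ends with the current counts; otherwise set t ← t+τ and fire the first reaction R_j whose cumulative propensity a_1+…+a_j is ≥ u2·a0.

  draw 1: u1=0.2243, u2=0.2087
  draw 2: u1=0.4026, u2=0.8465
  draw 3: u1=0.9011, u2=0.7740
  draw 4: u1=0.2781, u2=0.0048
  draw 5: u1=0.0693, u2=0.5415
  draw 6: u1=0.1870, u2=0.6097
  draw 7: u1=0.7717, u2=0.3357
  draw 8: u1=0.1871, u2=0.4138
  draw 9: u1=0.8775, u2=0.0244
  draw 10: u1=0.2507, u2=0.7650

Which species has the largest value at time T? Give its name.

Dominant species at T: Y

t=0.000: D=6 Y=2 S=8
Draw 1: a1=4.672, a2=2.076, a3=22.944, a4=5.124, a0=34.816; τ=−ln(0.2243)/34.816=0.043 → t=0.043; u2·a0=0.2087·34.816=7.266; a1+a2=6.748 < 7.266 ≤ a1+…+a3=29.692 → R3 fires; D=6 Y=4 S=7
Draw 2: a1=8.176, a2=4.152, a3=20.076, a4=10.248, a0=42.652; τ=−ln(0.4026)/42.652=0.021 → t=0.064; u2·a0=0.8465·42.652=36.105; a1+…+a3=32.404 < 36.105 ≤ a1+…+a4=42.652 → R4 fires; D=5 Y=4 S=9
Draw 3: a1=10.512, a2=3.460, a3=21.510, a4=8.540, a0=44.022; τ=−ln(0.9011)/44.022=0.002 → t=0.067; u2·a0=0.7740·44.022=34.073; a1+a2=13.972 < 34.073 ≤ a1+…+a3=35.482 → R3 fires; D=5 Y=6 S=8
Draw 4: a1=14.016, a2=5.190, a3=19.120, a4=12.810, a0=51.136; τ=−ln(0.2781)/51.136=0.025 → t=0.092; u2·a0=0.0048·51.136=0.245 ≤ a1=14.016 → R1 fires; D=6 Y=5 S=8
Draw 5: a1=11.680, a2=5.190, a3=22.944, a4=12.810, a0=52.624; τ=−ln(0.0693)/52.624=0.051 → t=0.142; u2·a0=0.5415·52.624=28.496; a1+a2=16.870 < 28.496 ≤ a1+…+a3=39.814 → R3 fires; D=6 Y=7 S=7
Draw 6: a1=14.308, a2=7.266, a3=20.076, a4=17.934, a0=59.584; τ=−ln(0.1870)/59.584=0.028 → t=0.171; u2·a0=0.6097·59.584=36.328; a1+a2=21.574 < 36.328 ≤ a1+…+a3=41.650 → R3 fires; D=6 Y=9 S=6
Draw 7: a1=15.768, a2=9.342, a3=17.208, a4=23.058, a0=65.376; τ=−ln(0.7717)/65.376=0.004 → t=0.174; u2·a0=0.3357·65.376=21.947; a1=15.768 < 21.947 ≤ a1+a2=25.110 → R2 fires; D=6 Y=8 S=6
Draw 8: a1=14.016, a2=8.304, a3=17.208, a4=20.496, a0=60.024; τ=−ln(0.1871)/60.024=0.028 → t=0.202; u2·a0=0.4138·60.024=24.838; a1+a2=22.320 < 24.838 ≤ a1+…+a3=39.528 → R3 fires; D=6 Y=10 S=5
Draw 9: a1=14.600, a2=10.380, a3=14.340, a4=25.620, a0=64.940; τ=−ln(0.8775)/64.940=0.002 → t=0.204; u2·a0=0.0244·64.940=1.585 ≤ a1=14.600 → R1 fires; D=7 Y=9 S=5
Draw 10: a1=13.140, a2=10.899, a3=16.730, a4=26.901, a0=67.670; τ=−ln(0.2507)/67.670=0.020 → t=0.225 > T=0.21: stop.
At T=0.21: D=7 Y=9 S=5; the largest is Y.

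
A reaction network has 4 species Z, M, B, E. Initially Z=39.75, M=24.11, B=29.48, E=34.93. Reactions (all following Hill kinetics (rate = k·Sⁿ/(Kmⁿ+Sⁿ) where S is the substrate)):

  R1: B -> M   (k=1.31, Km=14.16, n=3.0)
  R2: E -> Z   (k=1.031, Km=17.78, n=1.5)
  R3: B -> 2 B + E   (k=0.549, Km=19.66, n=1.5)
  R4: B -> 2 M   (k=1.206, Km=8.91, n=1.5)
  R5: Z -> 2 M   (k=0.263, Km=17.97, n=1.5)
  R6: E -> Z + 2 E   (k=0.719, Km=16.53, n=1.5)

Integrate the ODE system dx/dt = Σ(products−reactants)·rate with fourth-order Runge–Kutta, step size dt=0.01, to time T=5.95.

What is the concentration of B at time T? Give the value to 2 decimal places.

RK4 with dt=0.01: 595 steps to T=5.95. Trajectory (selected grid times):
t=0.00: Z=39.75 M=24.11 B=29.48 E=34.93
t=0.66: Z=40.47 M=26.51 B=28.26 E=35.02
t=1.32: Z=41.20 M=28.89 B=27.05 E=35.11
t=1.98: Z=41.92 M=31.24 B=25.86 E=35.19
t=2.64: Z=42.65 M=33.56 B=24.68 E=35.26
t=3.31: Z=43.38 M=35.89 B=23.50 E=35.33
t=3.97: Z=44.10 M=38.14 B=22.36 E=35.39
t=4.63: Z=44.83 M=40.36 B=21.25 E=35.44
t=5.29: Z=45.55 M=42.53 B=20.16 E=35.48
t=5.95: Z=46.27 M=44.66 B=19.10 E=35.52
Read off B at T=5.95: 19.10

B at T = 19.10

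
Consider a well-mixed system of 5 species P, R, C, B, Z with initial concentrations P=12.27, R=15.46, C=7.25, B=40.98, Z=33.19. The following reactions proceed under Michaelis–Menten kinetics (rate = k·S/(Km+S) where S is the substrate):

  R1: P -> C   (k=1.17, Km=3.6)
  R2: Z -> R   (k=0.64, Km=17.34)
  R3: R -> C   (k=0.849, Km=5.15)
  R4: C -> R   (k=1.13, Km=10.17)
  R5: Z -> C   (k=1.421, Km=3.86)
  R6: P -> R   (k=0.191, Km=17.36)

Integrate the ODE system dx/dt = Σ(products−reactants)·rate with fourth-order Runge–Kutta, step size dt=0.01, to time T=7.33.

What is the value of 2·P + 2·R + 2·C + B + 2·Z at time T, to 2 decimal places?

Value at T = 177.32

Check how each reaction changes W = 2·P + 2·R + 2·C + B + 2·Z (weight of products minus weight of reactants):
R1: P -> C: (2·1) − (2·1) = 2 − 2 = 0
R2: Z -> R: (2·1) − (2·1) = 2 − 2 = 0
R3: R -> C: (2·1) − (2·1) = 2 − 2 = 0
R4: C -> R: (2·1) − (2·1) = 2 − 2 = 0
R5: Z -> C: (2·1) − (2·1) = 2 − 2 = 0
R6: P -> R: (2·1) − (2·1) = 2 − 2 = 0
Every reaction leaves W unchanged, so W is conserved and no simulation is needed: W(T) = W(0) = 2·12.27 + 2·15.46 + 2·7.25 + 40.98 + 2·33.19 = 177.32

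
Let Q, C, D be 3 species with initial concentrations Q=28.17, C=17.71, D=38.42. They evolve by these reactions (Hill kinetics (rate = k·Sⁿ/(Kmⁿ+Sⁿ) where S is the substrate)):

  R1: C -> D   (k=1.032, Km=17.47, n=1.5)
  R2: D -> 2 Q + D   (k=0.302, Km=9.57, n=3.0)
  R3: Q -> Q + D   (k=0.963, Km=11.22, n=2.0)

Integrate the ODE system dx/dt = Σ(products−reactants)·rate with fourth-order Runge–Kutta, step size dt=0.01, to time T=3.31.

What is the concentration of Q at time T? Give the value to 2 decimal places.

RK4 with dt=0.01: 331 steps to T=3.31. Trajectory (selected grid times):
t=0.00: Q=28.17 C=17.71 D=38.42
t=0.37: Q=28.39 C=17.52 D=38.92
t=0.74: Q=28.61 C=17.33 D=39.42
t=1.10: Q=28.82 C=17.14 D=39.90
t=1.47: Q=29.05 C=16.96 D=40.40
t=1.84: Q=29.27 C=16.77 D=40.90
t=2.21: Q=29.49 C=16.59 D=41.39
t=2.57: Q=29.70 C=16.41 D=41.87
t=2.94: Q=29.92 C=16.23 D=42.37
t=3.31: Q=30.14 C=16.05 D=42.86
Read off Q at T=3.31: 30.14

Q at T = 30.14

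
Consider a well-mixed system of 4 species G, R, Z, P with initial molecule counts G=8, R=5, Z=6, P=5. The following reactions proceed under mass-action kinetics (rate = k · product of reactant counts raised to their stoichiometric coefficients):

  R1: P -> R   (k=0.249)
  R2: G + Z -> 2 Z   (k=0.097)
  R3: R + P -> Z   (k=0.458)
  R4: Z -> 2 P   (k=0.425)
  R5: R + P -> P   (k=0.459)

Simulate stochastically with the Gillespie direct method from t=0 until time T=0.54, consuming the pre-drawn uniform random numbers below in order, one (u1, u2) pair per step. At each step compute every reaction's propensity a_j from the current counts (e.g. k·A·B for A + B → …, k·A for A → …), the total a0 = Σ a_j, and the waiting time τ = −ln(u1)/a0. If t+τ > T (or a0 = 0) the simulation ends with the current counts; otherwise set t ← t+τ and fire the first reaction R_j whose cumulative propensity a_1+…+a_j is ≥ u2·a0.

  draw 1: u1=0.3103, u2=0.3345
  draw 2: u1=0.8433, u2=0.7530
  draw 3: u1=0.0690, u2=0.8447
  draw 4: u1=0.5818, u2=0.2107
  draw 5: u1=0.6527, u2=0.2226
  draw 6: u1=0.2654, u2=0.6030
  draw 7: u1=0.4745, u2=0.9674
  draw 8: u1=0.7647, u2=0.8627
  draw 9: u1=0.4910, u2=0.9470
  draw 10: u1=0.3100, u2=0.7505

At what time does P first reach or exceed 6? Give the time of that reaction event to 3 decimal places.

t=0.000: G=8 R=5 Z=6 P=5
Draw 1: a1=1.245, a2=4.656, a3=11.450, a4=2.550, a5=11.475, a0=31.376; τ=−ln(0.3103)/31.376=0.037 → t=0.037; u2·a0=0.3345·31.376=10.495; a1+a2=5.901 < 10.495 ≤ a1+…+a3=17.351 → R3 fires; G=8 R=4 Z=7 P=4
Draw 2: a1=0.996, a2=5.432, a3=7.328, a4=2.975, a5=7.344, a0=24.075; τ=−ln(0.8433)/24.075=0.007 → t=0.044; u2·a0=0.7530·24.075=18.128; a1+…+a4=16.731 < 18.128 ≤ a1+…+a5=24.075 → R5 fires; G=8 R=3 Z=7 P=4
Draw 3: a1=0.996, a2=5.432, a3=5.496, a4=2.975, a5=5.508, a0=20.407; τ=−ln(0.0690)/20.407=0.131 → t=0.175; u2·a0=0.8447·20.407=17.238; a1+…+a4=14.899 < 17.238 ≤ a1+…+a5=20.407 → R5 fires; G=8 R=2 Z=7 P=4
Draw 4: a1=0.996, a2=5.432, a3=3.664, a4=2.975, a5=3.672, a0=16.739; τ=−ln(0.5818)/16.739=0.032 → t=0.208; u2·a0=0.2107·16.739=3.527; a1=0.996 < 3.527 ≤ a1+a2=6.428 → R2 fires; G=7 R=2 Z=8 P=4
Draw 5: a1=0.996, a2=5.432, a3=3.664, a4=3.400, a5=3.672, a0=17.164; τ=−ln(0.6527)/17.164=0.025 → t=0.233; u2·a0=0.2226·17.164=3.821; a1=0.996 < 3.821 ≤ a1+a2=6.428 → R2 fires; G=6 R=2 Z=9 P=4
Draw 6: a1=0.996, a2=5.238, a3=3.664, a4=3.825, a5=3.672, a0=17.395; τ=−ln(0.2654)/17.395=0.076 → t=0.309; u2·a0=0.6030·17.395=10.489; a1+…+a3=9.898 < 10.489 ≤ a1+…+a4=13.723 → R4 fires; G=6 R=2 Z=8 P=6
Draw 7: a1=1.494, a2=4.656, a3=5.496, a4=3.400, a5=5.508, a0=20.554; τ=−ln(0.4745)/20.554=0.036 → t=0.345; u2·a0=0.9674·20.554=19.884; a1+…+a4=15.046 < 19.884 ≤ a1+…+a5=20.554 → R5 fires; G=6 R=1 Z=8 P=6
Draw 8: a1=1.494, a2=4.656, a3=2.748, a4=3.400, a5=2.754, a0=15.052; τ=−ln(0.7647)/15.052=0.018 → t=0.363; u2·a0=0.8627·15.052=12.985; a1+…+a4=12.298 < 12.985 ≤ a1+…+a5=15.052 → R5 fires; G=6 R=0 Z=8 P=6
Draw 9: a1=1.494, a2=4.656, a3=0.000, a4=3.400, a5=0.000, a0=9.550; τ=−ln(0.4910)/9.550=0.074 → t=0.437; u2·a0=0.9470·9.550=9.044; a1+…+a3=6.150 < 9.044 ≤ a1+…+a4=9.550 → R4 fires; G=6 R=0 Z=7 P=8
Draw 10: a1=1.992, a2=4.074, a3=0.000, a4=2.975, a5=0.000, a0=9.041; τ=−ln(0.3100)/9.041=0.130 → t=0.567 > T=0.54: stop.
P first becomes ≥ 6 when it reaches 6 at the event at t=0.309.

Threshold first reached at t = 0.309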